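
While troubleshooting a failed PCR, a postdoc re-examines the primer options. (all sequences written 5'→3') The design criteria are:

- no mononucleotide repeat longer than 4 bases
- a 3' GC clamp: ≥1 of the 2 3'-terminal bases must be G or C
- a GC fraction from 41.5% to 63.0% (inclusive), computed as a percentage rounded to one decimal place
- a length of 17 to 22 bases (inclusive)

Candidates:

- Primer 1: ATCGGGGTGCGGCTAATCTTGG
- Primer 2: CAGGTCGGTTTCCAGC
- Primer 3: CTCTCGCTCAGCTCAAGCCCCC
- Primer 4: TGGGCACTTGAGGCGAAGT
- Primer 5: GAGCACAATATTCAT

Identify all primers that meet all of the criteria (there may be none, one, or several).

Primer 1 and Primer 4.

Primer 1 (22 nt, A=3 T=6 G=9 C=4): longest run = 4 ✓; 3' end GG has 2 G/C ✓; GC 13/22 = 59.1% ✓; length 22 ✓ — passes.
Primer 2 (16 nt, A=2 T=4 G=5 C=5): longest run = 3 ✓; 3' end GC has 2 G/C ✓; GC 10/16 = 62.5% ✓; length 16, outside 17–22 ✗ — fails.
Primer 3 (22 nt, A=3 T=4 G=3 C=12): longest run = 5, exceeds 4 ✗; 3' end CC has 2 G/C ✓; GC 15/22 = 68.2%, outside 41.5–63.0% ✗; length 22 ✓ — fails.
Primer 4 (19 nt, A=4 T=4 G=8 C=3): longest run = 3 ✓; 3' end GT has 1 G/C ✓; GC 11/19 = 57.9% ✓; length 19 ✓ — passes.
Primer 5 (15 nt, A=6 T=4 G=2 C=3): longest run = 2 ✓; 3' end AT has 0 G/C, need ≥1 ✗; GC 5/15 = 33.3%, outside 41.5–63.0% ✗; length 15, outside 17–22 ✗ — fails.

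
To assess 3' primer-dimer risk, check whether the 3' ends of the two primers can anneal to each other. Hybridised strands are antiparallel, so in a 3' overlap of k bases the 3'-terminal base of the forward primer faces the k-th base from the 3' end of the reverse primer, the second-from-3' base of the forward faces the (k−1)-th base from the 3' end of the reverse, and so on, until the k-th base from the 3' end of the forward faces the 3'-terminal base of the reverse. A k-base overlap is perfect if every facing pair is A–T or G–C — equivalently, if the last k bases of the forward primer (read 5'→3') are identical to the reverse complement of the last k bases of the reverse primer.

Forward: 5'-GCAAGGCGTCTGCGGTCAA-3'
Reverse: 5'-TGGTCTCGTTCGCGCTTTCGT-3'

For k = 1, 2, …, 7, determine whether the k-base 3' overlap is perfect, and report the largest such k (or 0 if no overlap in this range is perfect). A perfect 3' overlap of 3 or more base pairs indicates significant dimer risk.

Last 7 bases (5'→3') — forward …CGGTCAA, reverse …CTTTCGT.
Reverse complement of the reverse primer's last 7 bases: ACGAAAG; its first k bases are the reverse complement of the reverse primer's last k bases, so a perfect k-base overlap needs the forward primer's last k bases to equal them.
Comparing (forward last k vs required): k=1: A vs A ✓; k=2: AA vs AC ✗; k=3: CAA vs ACG ✗; k=4: TCAA vs ACGA ✗; k=5: GTCAA vs ACGAA ✗; k=6: GGTCAA vs ACGAAA ✗; k=7: CGGTCAA vs ACGAAAG ✗.
Only k = 1 is perfect, so the longest perfect 3' overlap is 1.

Longest perfect overlap: 1 complementary base pair; below the dimer-risk threshold (threshold 3).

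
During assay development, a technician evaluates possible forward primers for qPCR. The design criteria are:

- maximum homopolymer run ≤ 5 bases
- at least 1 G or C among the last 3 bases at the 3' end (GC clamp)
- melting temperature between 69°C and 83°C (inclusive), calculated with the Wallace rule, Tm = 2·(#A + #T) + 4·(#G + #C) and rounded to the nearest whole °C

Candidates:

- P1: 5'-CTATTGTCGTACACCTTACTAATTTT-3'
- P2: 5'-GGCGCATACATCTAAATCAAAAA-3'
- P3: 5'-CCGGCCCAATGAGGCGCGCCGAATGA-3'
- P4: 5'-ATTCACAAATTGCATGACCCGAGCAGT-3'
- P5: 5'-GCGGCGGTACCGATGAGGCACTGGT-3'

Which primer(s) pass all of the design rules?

P4 only.

P1 (26 nt, A=6 T=12 G=2 C=6): longest run = 4 ✓; 3' end TTT has 0 G/C, need ≥1 ✗; Tm = 2·18 + 4·8 = 68°C, outside 69–83°C ✗ — fails.
P2 (23 nt, A=11 T=4 G=3 C=5): longest run = 5 ✓; 3' end AAA has 0 G/C, need ≥1 ✗; Tm = 2·15 + 4·8 = 62°C, outside 69–83°C ✗ — fails.
P3 (26 nt, A=6 T=2 G=9 C=9): longest run = 3 ✓; 3' end TGA has 1 G/C ✓; Tm = 2·8 + 4·18 = 88°C, outside 69–83°C ✗ — fails.
P4 (27 nt, A=9 T=6 G=5 C=7): longest run = 3 ✓; 3' end AGT has 1 G/C ✓; Tm = 2·15 + 4·12 = 78°C ✓ — passes.
P5 (25 nt, A=4 T=4 G=11 C=6): longest run = 2 ✓; 3' end GGT has 2 G/C ✓; Tm = 2·8 + 4·17 = 84°C, outside 69–83°C ✗ — fails.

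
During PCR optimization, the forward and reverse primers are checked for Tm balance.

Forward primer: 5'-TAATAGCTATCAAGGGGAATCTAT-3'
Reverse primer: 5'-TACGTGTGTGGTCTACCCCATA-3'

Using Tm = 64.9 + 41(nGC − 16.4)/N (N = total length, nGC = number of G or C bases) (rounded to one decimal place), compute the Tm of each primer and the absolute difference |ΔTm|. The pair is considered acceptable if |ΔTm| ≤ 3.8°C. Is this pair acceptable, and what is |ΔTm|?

Forward: G+C = 8, N = 24 → Tm = 64.9 + 41·(8 − 16.4)/24 = 50.6°C.
Reverse: G+C = 11, N = 22 → Tm = 64.9 + 41·(11 − 16.4)/22 = 54.8°C.
|ΔTm| = |50.6 − 54.8| = 4.2°C, > 3.8°C.

|ΔTm| = 4.2°C; the pair is not acceptable.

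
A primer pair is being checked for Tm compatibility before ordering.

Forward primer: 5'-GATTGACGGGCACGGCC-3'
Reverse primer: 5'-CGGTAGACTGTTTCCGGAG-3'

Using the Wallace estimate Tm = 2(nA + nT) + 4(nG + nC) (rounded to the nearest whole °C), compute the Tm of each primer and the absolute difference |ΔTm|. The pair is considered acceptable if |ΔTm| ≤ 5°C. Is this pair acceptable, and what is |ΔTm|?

Forward: A=3 T=2 G=7 C=5 → Tm = 2·5 + 4·12 = 58°C.
Reverse: A=3 T=5 G=7 C=4 → Tm = 2·8 + 4·11 = 60°C.
|ΔTm| = |58 − 60| = 2°C, ≤ 5°C.

|ΔTm| = 2°C; the pair is acceptable.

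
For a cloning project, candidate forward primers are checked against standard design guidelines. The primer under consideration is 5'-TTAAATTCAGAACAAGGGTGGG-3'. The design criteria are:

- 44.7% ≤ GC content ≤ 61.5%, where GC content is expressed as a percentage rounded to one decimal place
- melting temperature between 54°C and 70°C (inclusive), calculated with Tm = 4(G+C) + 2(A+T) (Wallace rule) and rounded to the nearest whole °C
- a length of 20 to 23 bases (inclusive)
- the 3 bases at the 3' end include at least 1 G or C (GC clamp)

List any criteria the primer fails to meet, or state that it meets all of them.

Base counts: A=8, T=5, G=7, C=2 (length 22).
GC content: GC 9/22 = 40.9%, outside 44.7–61.5% ✗
Tm: Tm = 2·13 + 4·9 = 62°C ✓
length: length 22 ✓
GC clamp: 3' end GGG has 3 G/C ✓

Fails: GC content.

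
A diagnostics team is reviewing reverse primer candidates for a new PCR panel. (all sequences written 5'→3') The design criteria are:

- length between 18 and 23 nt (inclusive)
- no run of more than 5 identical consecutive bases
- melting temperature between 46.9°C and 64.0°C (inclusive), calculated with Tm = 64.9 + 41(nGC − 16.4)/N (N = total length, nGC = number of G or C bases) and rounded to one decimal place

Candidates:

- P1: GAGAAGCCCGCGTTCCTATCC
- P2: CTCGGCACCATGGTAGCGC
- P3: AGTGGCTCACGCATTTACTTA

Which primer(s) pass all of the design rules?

P1 (21 nt, A=4 T=4 G=5 C=8): length 21 ✓; longest run = 3 ✓; Tm = 64.9 + 41·(13 − 16.4)/21 = 58.3°C ✓ — passes.
P2 (19 nt, A=3 T=3 G=6 C=7): length 19 ✓; longest run = 2 ✓; Tm = 64.9 + 41·(13 − 16.4)/19 = 57.6°C ✓ — passes.
P3 (21 nt, A=5 T=7 G=4 C=5): length 21 ✓; longest run = 3 ✓; Tm = 64.9 + 41·(9 − 16.4)/21 = 50.5°C ✓ — passes.

P1, P2 and P3.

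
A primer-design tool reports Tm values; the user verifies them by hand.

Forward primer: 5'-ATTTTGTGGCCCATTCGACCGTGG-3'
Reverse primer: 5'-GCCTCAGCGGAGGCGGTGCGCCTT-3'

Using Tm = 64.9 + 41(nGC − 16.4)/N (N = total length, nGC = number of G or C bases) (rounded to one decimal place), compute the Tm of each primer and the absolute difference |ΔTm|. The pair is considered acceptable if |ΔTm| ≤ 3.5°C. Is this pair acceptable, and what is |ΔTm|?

Forward: G+C = 13, N = 24 → Tm = 64.9 + 41·(13 − 16.4)/24 = 59.1°C.
Reverse: G+C = 18, N = 24 → Tm = 64.9 + 41·(18 − 16.4)/24 = 67.6°C.
|ΔTm| = |59.1 − 67.6| = 8.5°C, > 3.5°C.

|ΔTm| = 8.5°C; the pair is not acceptable.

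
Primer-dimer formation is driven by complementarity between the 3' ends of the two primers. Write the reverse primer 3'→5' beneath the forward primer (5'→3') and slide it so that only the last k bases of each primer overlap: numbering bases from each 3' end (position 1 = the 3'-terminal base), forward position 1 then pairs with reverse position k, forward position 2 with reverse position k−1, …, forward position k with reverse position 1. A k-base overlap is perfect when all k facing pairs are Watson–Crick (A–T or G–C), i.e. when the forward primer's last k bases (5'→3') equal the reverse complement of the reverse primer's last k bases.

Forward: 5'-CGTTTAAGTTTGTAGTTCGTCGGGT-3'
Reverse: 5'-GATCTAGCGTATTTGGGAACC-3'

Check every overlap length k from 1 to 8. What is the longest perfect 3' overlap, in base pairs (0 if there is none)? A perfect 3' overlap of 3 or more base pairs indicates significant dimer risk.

Last 8 bases (5'→3') — forward …CGTCGGGT, reverse …TGGGAACC.
Reverse complement of the reverse primer's last 8 bases: GGTTCCCA; its first k bases are the reverse complement of the reverse primer's last k bases, so a perfect k-base overlap needs the forward primer's last k bases to equal them.
Comparing (forward last k vs required): k=1: T vs G ✗; k=2: GT vs GG ✗; k=3: GGT vs GGT ✓; k=4: GGGT vs GGTT ✗; k=5: CGGGT vs GGTTC ✗; k=6: TCGGGT vs GGTTCC ✗; k=7: GTCGGGT vs GGTTCCC ✗; k=8: CGTCGGGT vs GGTTCCCA ✗.
Only k = 3 is perfect, so the longest perfect 3' overlap is 3.

Longest perfect overlap: 3 complementary base pairs; significant dimer risk (threshold 3).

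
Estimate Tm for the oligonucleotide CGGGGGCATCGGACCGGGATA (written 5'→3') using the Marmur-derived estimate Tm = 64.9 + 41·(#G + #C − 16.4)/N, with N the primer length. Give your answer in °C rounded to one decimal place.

Base counts: A=4, T=2, G=10, C=5; G+C = 15, N = 21.
Tm = 64.9 + 41·(15 − 16.4)/21 = 64.9 + -57.40/21 = 62.2°C.

62.2°C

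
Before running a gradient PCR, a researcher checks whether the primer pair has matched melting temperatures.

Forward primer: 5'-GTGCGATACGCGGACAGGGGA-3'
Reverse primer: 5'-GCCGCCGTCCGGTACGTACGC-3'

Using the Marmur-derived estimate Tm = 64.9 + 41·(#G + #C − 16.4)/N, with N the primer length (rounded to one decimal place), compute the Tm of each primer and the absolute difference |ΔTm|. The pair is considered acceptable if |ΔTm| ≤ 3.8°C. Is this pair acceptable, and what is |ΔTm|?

|ΔTm| = 3.9°C; the pair is not acceptable.

Forward: G+C = 14, N = 21 → Tm = 64.9 + 41·(14 − 16.4)/21 = 60.2°C.
Reverse: G+C = 16, N = 21 → Tm = 64.9 + 41·(16 − 16.4)/21 = 64.1°C.
|ΔTm| = |60.2 − 64.1| = 3.9°C, > 3.8°C.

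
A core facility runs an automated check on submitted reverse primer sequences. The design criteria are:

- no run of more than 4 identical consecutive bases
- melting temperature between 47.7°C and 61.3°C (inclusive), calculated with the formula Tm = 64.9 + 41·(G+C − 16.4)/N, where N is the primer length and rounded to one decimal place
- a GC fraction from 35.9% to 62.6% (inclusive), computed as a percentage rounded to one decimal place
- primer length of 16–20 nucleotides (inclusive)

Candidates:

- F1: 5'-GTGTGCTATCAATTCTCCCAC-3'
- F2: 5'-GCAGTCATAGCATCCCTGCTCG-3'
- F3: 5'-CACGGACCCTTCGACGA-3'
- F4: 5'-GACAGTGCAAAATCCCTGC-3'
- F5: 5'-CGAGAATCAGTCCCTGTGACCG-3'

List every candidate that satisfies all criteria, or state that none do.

F1 (21 nt, A=4 T=7 G=3 C=7): longest run = 3 ✓; Tm = 64.9 + 41·(10 − 16.4)/21 = 52.4°C ✓; GC 10/21 = 47.6% ✓; length 21, outside 16–20 ✗ — fails.
F2 (22 nt, A=4 T=5 G=5 C=8): longest run = 3 ✓; Tm = 64.9 + 41·(13 − 16.4)/22 = 58.6°C ✓; GC 13/22 = 59.1% ✓; length 22, outside 16–20 ✗ — fails.
F3 (17 nt, A=4 T=2 G=4 C=7): longest run = 3 ✓; Tm = 64.9 + 41·(11 − 16.4)/17 = 51.9°C ✓; GC 11/17 = 64.7%, outside 35.9–62.6% ✗; length 17 ✓ — fails.
F4 (19 nt, A=6 T=3 G=4 C=6): longest run = 4 ✓; Tm = 64.9 + 41·(10 − 16.4)/19 = 51.1°C ✓; GC 10/19 = 52.6% ✓; length 19 ✓ — passes.
F5 (22 nt, A=5 T=4 G=6 C=7): longest run = 3 ✓; Tm = 64.9 + 41·(13 − 16.4)/22 = 58.6°C ✓; GC 13/22 = 59.1% ✓; length 22, outside 16–20 ✗ — fails.

F4 only.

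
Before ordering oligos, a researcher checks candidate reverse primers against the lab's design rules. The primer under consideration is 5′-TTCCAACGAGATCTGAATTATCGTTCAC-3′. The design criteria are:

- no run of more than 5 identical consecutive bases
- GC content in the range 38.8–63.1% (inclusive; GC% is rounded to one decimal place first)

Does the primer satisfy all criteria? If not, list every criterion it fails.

Base counts: A=8, T=9, G=4, C=7 (length 28).
homopolymer run: longest run = 2 ✓
GC content: GC 11/28 = 39.3% ✓

Meets all criteria.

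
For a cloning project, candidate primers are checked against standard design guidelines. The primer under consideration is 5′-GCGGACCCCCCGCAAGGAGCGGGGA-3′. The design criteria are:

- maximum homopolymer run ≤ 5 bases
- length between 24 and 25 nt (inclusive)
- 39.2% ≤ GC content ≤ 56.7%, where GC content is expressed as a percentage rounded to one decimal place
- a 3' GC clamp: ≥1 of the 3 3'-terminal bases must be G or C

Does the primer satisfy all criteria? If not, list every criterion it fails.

Fails: homopolymer run, GC content.

Base counts: A=5, T=0, G=11, C=9 (length 25).
homopolymer run: longest run = 6, exceeds 5 ✗
length: length 25 ✓
GC content: GC 20/25 = 80.0%, outside 39.2–56.7% ✗
GC clamp: 3' end GGA has 2 G/C ✓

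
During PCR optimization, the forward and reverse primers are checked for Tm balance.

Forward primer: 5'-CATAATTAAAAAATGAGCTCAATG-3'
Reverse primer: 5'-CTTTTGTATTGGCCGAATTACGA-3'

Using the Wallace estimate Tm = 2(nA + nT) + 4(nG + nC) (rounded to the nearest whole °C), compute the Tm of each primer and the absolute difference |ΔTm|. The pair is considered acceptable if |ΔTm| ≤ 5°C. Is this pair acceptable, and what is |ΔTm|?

|ΔTm| = 4°C; the pair is acceptable.

Forward: A=12 T=6 G=3 C=3 → Tm = 2·18 + 4·6 = 60°C.
Reverse: A=5 T=9 G=5 C=4 → Tm = 2·14 + 4·9 = 64°C.
|ΔTm| = |60 − 64| = 4°C, ≤ 5°C.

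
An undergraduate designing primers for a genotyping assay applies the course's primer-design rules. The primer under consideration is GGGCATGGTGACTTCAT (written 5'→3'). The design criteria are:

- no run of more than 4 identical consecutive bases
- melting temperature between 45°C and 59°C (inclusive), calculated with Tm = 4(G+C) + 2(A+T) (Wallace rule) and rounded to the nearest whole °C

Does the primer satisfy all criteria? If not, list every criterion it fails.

Base counts: A=3, T=5, G=6, C=3 (length 17).
homopolymer run: longest run = 3 ✓
Tm: Tm = 2·8 + 4·9 = 52°C ✓

Meets all criteria.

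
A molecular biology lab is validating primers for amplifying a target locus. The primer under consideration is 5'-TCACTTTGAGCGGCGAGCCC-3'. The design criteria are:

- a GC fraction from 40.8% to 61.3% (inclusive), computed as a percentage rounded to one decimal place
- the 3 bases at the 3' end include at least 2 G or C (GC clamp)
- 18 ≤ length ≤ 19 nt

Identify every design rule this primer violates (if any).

Fails: GC content, length.

Base counts: A=3, T=4, G=6, C=7 (length 20).
GC content: GC 13/20 = 65.0%, outside 40.8–61.3% ✗
GC clamp: 3' end CCC has 3 G/C ✓
length: length 20, outside 18–19 ✗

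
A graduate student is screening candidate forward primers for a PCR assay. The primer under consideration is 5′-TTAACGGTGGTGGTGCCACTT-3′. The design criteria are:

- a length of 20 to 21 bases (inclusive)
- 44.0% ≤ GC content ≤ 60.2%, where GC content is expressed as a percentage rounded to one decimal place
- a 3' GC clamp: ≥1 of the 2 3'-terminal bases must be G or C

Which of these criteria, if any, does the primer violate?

Fails: GC clamp.

Base counts: A=3, T=7, G=7, C=4 (length 21).
length: length 21 ✓
GC content: GC 11/21 = 52.4% ✓
GC clamp: 3' end TT has 0 G/C, need ≥1 ✗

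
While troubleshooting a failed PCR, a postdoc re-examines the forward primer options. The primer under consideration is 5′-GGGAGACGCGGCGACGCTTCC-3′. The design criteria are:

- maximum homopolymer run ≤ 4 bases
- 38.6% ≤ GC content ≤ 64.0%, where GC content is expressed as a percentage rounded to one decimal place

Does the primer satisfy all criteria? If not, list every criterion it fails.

Base counts: A=3, T=2, G=9, C=7 (length 21).
homopolymer run: longest run = 3 ✓
GC content: GC 16/21 = 76.2%, outside 38.6–64.0% ✗

Fails: GC content.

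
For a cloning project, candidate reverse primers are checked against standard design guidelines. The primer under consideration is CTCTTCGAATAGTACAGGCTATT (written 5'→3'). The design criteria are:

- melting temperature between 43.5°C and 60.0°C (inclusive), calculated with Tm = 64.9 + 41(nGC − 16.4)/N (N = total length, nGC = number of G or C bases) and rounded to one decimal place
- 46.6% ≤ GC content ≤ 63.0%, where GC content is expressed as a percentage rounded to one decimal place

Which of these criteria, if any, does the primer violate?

Fails: GC content.

Base counts: A=6, T=8, G=4, C=5 (length 23).
Tm: Tm = 64.9 + 41·(9 − 16.4)/23 = 51.7°C ✓
GC content: GC 9/23 = 39.1%, outside 46.6–63.0% ✗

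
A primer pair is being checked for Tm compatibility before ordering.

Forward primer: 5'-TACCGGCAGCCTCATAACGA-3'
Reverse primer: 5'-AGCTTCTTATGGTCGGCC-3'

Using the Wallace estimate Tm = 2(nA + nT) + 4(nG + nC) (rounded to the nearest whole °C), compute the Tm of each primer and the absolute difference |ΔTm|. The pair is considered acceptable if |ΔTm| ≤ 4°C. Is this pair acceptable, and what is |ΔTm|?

|ΔTm| = 6°C; the pair is not acceptable.

Forward: A=6 T=3 G=4 C=7 → Tm = 2·9 + 4·11 = 62°C.
Reverse: A=2 T=6 G=5 C=5 → Tm = 2·8 + 4·10 = 56°C.
|ΔTm| = |62 − 56| = 6°C, > 4°C.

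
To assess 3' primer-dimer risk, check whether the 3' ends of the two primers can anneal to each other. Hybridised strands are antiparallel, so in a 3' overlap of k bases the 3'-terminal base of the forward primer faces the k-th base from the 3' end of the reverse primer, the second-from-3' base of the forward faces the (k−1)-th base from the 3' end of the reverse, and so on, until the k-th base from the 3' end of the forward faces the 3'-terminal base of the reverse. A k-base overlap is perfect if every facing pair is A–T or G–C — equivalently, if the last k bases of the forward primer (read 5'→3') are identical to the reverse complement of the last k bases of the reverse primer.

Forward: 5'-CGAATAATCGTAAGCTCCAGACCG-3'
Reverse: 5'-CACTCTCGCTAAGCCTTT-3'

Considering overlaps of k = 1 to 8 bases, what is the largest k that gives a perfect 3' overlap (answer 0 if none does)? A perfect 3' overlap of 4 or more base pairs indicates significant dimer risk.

Last 8 bases (5'→3') — forward …CCAGACCG, reverse …AAGCCTTT.
Reverse complement of the reverse primer's last 8 bases: AAAGGCTT; its first k bases are the reverse complement of the reverse primer's last k bases, so a perfect k-base overlap needs the forward primer's last k bases to equal them.
Comparing (forward last k vs required): k=1: G vs A ✗; k=2: CG vs AA ✗; k=3: CCG vs AAA ✗; k=4: ACCG vs AAAG ✗; k=5: GACCG vs AAAGG ✗; k=6: AGACCG vs AAAGGC ✗; k=7: CAGACCG vs AAAGGCT ✗; k=8: CCAGACCG vs AAAGGCTT ✗.
No overlap length from 1 to 8 is perfect, so the longest perfect 3' overlap is 0.

Longest perfect overlap: 0 complementary base pairs; below the dimer-risk threshold (threshold 4).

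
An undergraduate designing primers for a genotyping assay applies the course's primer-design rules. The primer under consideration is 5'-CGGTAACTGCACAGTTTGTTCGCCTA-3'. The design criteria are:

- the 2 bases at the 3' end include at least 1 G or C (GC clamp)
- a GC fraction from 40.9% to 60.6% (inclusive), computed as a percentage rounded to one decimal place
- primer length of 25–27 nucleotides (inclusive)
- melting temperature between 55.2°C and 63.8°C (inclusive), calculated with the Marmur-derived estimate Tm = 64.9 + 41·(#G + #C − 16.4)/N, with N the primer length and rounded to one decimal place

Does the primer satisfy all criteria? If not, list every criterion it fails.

Fails: GC clamp.

Base counts: A=5, T=8, G=6, C=7 (length 26).
GC clamp: 3' end TA has 0 G/C, need ≥1 ✗
GC content: GC 13/26 = 50.0% ✓
length: length 26 ✓
Tm: Tm = 64.9 + 41·(13 − 16.4)/26 = 59.5°C ✓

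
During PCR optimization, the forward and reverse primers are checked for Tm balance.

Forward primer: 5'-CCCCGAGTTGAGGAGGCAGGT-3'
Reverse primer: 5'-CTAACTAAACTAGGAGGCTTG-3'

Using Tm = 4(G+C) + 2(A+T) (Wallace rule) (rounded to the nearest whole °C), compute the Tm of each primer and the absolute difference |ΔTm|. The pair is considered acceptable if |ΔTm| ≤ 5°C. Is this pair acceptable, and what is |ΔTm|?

|ΔTm| = 10°C; the pair is not acceptable.

Forward: A=4 T=3 G=9 C=5 → Tm = 2·7 + 4·14 = 70°C.
Reverse: A=7 T=5 G=5 C=4 → Tm = 2·12 + 4·9 = 60°C.
|ΔTm| = |70 − 60| = 10°C, > 5°C.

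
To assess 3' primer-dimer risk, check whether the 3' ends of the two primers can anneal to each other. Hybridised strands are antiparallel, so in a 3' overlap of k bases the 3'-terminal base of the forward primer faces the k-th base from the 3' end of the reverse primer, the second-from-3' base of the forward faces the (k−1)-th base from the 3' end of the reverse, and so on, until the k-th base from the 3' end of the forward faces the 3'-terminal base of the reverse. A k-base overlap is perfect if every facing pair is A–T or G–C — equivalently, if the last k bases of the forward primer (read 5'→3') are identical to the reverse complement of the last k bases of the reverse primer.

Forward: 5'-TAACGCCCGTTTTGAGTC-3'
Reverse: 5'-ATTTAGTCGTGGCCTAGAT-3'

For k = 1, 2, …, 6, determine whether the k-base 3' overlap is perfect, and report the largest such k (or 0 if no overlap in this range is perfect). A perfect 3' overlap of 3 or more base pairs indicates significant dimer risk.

Longest perfect overlap: 0 complementary base pairs; below the dimer-risk threshold (threshold 3).

Last 6 bases (5'→3') — forward …TGAGTC, reverse …CTAGAT.
Reverse complement of the reverse primer's last 6 bases: ATCTAG; its first k bases are the reverse complement of the reverse primer's last k bases, so a perfect k-base overlap needs the forward primer's last k bases to equal them.
Comparing (forward last k vs required): k=1: C vs A ✗; k=2: TC vs AT ✗; k=3: GTC vs ATC ✗; k=4: AGTC vs ATCT ✗; k=5: GAGTC vs ATCTA ✗; k=6: TGAGTC vs ATCTAG ✗.
No overlap length from 1 to 6 is perfect, so the longest perfect 3' overlap is 0.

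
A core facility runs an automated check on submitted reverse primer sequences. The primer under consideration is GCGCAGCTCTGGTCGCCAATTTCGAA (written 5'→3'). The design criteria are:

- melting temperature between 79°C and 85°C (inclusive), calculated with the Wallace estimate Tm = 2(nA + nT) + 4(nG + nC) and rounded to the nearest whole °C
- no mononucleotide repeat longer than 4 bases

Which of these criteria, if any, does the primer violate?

Base counts: A=5, T=6, G=7, C=8 (length 26).
Tm: Tm = 2·11 + 4·15 = 82°C ✓
homopolymer run: longest run = 3 ✓

Meets all criteria.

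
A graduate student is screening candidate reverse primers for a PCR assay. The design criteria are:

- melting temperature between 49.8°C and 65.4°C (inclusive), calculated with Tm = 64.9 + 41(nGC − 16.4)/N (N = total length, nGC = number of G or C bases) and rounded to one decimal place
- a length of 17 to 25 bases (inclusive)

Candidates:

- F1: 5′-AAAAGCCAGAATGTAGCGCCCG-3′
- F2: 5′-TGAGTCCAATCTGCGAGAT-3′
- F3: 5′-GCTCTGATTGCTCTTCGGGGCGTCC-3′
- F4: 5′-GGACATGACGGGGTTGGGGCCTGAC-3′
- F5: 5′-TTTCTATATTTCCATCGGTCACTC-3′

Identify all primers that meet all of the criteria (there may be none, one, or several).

F1, F3 and F5.

F1 (22 nt, A=8 T=2 G=6 C=6): Tm = 64.9 + 41·(12 − 16.4)/22 = 56.7°C ✓; length 22 ✓ — passes.
F2 (19 nt, A=5 T=5 G=5 C=4): Tm = 64.9 + 41·(9 − 16.4)/19 = 48.9°C, outside 49.8–65.4°C ✗; length 19 ✓ — fails.
F3 (25 nt, A=1 T=8 G=8 C=8): Tm = 64.9 + 41·(16 − 16.4)/25 = 64.2°C ✓; length 25 ✓ — passes.
F4 (25 nt, A=4 T=4 G=12 C=5): Tm = 64.9 + 41·(17 − 16.4)/25 = 65.9°C, outside 49.8–65.4°C ✗; length 25 ✓ — fails.
F5 (24 nt, A=4 T=11 G=2 C=7): Tm = 64.9 + 41·(9 − 16.4)/24 = 52.3°C ✓; length 24 ✓ — passes.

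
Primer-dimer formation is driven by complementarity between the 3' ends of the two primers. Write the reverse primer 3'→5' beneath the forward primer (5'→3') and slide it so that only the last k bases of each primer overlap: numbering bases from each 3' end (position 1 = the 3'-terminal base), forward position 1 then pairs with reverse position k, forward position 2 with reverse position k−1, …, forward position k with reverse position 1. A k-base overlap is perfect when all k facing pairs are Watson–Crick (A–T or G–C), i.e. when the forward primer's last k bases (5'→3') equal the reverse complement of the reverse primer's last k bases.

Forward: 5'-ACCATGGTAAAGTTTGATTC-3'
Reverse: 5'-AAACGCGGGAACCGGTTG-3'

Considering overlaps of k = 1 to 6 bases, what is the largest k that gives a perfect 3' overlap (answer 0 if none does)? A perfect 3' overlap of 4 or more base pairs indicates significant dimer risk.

Longest perfect overlap: 1 complementary base pair; below the dimer-risk threshold (threshold 4).

Last 6 bases (5'→3') — forward …TGATTC, reverse …CGGTTG.
Reverse complement of the reverse primer's last 6 bases: CAACCG; its first k bases are the reverse complement of the reverse primer's last k bases, so a perfect k-base overlap needs the forward primer's last k bases to equal them.
Comparing (forward last k vs required): k=1: C vs C ✓; k=2: TC vs CA ✗; k=3: TTC vs CAA ✗; k=4: ATTC vs CAAC ✗; k=5: GATTC vs CAACC ✗; k=6: TGATTC vs CAACCG ✗.
Only k = 1 is perfect, so the longest perfect 3' overlap is 1.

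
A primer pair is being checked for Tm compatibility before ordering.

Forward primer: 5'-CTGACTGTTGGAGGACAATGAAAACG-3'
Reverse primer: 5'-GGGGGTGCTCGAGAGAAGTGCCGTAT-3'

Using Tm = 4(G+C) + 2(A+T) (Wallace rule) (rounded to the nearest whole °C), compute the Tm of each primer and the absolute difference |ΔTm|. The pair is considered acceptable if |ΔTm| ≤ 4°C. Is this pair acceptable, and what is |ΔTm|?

|ΔTm| = 8°C; the pair is not acceptable.

Forward: A=9 T=5 G=8 C=4 → Tm = 2·14 + 4·12 = 76°C.
Reverse: A=5 T=5 G=12 C=4 → Tm = 2·10 + 4·16 = 84°C.
|ΔTm| = |76 − 84| = 8°C, > 4°C.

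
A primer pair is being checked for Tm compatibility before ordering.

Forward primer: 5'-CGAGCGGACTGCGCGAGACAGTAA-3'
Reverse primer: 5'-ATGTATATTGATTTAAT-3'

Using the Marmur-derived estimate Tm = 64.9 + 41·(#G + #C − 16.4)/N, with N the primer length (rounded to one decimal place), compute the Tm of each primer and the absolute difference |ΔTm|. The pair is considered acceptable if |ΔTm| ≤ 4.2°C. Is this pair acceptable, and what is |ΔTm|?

|ΔTm| = 32.3°C; the pair is not acceptable.

Forward: G+C = 15, N = 24 → Tm = 64.9 + 41·(15 − 16.4)/24 = 62.5°C.
Reverse: G+C = 2, N = 17 → Tm = 64.9 + 41·(2 − 16.4)/17 = 30.2°C.
|ΔTm| = |62.5 − 30.2| = 32.3°C, > 4.2°C.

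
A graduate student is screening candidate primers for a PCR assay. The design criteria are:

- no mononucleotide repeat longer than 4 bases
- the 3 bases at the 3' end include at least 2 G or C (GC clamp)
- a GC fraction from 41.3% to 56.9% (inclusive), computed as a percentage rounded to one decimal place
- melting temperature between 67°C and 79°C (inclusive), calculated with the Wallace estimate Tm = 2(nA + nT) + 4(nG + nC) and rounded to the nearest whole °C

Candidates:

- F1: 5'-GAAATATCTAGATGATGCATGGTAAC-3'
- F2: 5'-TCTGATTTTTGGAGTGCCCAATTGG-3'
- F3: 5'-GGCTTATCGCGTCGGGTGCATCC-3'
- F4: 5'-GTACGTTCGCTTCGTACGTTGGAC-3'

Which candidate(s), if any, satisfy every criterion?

F1 (26 nt, A=10 T=7 G=6 C=3): longest run = 3 ✓; 3' end AAC has 1 G/C, need ≥2 ✗; GC 9/26 = 34.6%, outside 41.3–56.9% ✗; Tm = 2·17 + 4·9 = 70°C ✓ — fails.
F2 (25 nt, A=4 T=10 G=7 C=4): longest run = 5, exceeds 4 ✗; 3' end TGG has 2 G/C ✓; GC 11/25 = 44.0% ✓; Tm = 2·14 + 4·11 = 72°C ✓ — fails.
F3 (23 nt, A=2 T=6 G=8 C=7): longest run = 3 ✓; 3' end TCC has 2 G/C ✓; GC 15/23 = 65.2%, outside 41.3–56.9% ✗; Tm = 2·8 + 4·15 = 76°C ✓ — fails.
F4 (24 nt, A=3 T=8 G=7 C=6): longest run = 2 ✓; 3' end GAC has 2 G/C ✓; GC 13/24 = 54.2% ✓; Tm = 2·11 + 4·13 = 74°C ✓ — passes.

F4 only.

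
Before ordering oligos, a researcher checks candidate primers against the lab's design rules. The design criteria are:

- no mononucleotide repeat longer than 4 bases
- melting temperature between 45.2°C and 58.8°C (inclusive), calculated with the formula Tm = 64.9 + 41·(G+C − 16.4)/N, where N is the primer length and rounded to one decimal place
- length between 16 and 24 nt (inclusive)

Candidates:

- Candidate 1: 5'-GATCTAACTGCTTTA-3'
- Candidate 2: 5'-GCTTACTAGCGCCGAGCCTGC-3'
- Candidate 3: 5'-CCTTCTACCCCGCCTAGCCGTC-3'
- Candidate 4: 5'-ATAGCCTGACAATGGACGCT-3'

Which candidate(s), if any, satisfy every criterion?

Candidate 1 (15 nt, A=4 T=6 G=2 C=3): longest run = 3 ✓; Tm = 64.9 + 41·(5 − 16.4)/15 = 33.7°C, outside 45.2–58.8°C ✗; length 15, outside 16–24 ✗ — fails.
Candidate 2 (21 nt, A=3 T=4 G=6 C=8): longest run = 2 ✓; Tm = 64.9 + 41·(14 − 16.4)/21 = 60.2°C, outside 45.2–58.8°C ✗; length 21 ✓ — fails.
Candidate 3 (22 nt, A=2 T=5 G=3 C=12): longest run = 4 ✓; Tm = 64.9 + 41·(15 − 16.4)/22 = 62.3°C, outside 45.2–58.8°C ✗; length 22 ✓ — fails.
Candidate 4 (20 nt, A=6 T=4 G=5 C=5): longest run = 2 ✓; Tm = 64.9 + 41·(10 − 16.4)/20 = 51.8°C ✓; length 20 ✓ — passes.

Candidate 4 only.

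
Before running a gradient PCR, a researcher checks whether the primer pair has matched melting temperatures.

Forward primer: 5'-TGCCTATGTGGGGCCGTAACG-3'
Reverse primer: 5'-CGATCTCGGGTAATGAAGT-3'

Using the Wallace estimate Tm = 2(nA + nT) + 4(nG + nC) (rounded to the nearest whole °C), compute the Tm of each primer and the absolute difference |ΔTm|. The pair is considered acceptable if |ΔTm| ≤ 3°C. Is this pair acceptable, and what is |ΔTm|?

|ΔTm| = 12°C; the pair is not acceptable.

Forward: A=3 T=5 G=8 C=5 → Tm = 2·8 + 4·13 = 68°C.
Reverse: A=5 T=5 G=6 C=3 → Tm = 2·10 + 4·9 = 56°C.
|ΔTm| = |68 − 56| = 12°C, > 3°C.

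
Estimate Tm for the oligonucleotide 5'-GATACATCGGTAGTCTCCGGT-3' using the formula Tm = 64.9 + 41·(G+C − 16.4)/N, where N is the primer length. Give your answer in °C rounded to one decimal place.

54.4°C

Base counts: A=4, T=6, G=6, C=5; G+C = 11, N = 21.
Tm = 64.9 + 41·(11 − 16.4)/21 = 64.9 + -221.40/21 = 54.4°C.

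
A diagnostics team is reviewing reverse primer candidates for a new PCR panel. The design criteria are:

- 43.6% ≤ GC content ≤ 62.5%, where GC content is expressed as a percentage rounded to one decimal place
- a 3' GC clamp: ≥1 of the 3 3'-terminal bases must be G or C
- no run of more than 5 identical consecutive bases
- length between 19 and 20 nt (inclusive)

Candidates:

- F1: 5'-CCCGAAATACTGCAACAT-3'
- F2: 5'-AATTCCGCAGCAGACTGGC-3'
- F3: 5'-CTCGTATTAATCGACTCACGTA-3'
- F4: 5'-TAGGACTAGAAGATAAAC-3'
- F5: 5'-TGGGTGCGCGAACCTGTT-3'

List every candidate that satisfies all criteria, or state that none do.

F1 (18 nt, A=7 T=3 G=2 C=6): GC 8/18 = 44.4% ✓; 3' end CAT has 1 G/C ✓; longest run = 3 ✓; length 18, outside 19–20 ✗ — fails.
F2 (19 nt, A=5 T=3 G=5 C=6): GC 11/19 = 57.9% ✓; 3' end GGC has 3 G/C ✓; longest run = 2 ✓; length 19 ✓ — passes.
F3 (22 nt, A=6 T=7 G=3 C=6): GC 9/22 = 40.9%, outside 43.6–62.5% ✗; 3' end GTA has 1 G/C ✓; longest run = 2 ✓; length 22, outside 19–20 ✗ — fails.
F4 (18 nt, A=9 T=3 G=4 C=2): GC 6/18 = 33.3%, outside 43.6–62.5% ✗; 3' end AAC has 1 G/C ✓; longest run = 3 ✓; length 18, outside 19–20 ✗ — fails.
F5 (18 nt, A=2 T=5 G=7 C=4): GC 11/18 = 61.1% ✓; 3' end GTT has 1 G/C ✓; longest run = 3 ✓; length 18, outside 19–20 ✗ — fails.

F2 only.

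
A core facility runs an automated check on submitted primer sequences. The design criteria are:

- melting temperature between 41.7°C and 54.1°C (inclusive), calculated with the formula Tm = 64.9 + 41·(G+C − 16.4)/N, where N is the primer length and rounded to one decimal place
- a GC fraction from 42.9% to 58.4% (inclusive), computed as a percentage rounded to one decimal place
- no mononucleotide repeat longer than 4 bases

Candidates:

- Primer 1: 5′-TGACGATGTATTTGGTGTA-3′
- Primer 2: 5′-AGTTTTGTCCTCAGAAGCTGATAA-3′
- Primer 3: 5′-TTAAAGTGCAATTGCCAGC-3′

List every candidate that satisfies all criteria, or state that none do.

None of the candidates satisfy all criteria.

Primer 1 (19 nt, A=4 T=8 G=6 C=1): Tm = 64.9 + 41·(7 − 16.4)/19 = 44.6°C ✓; GC 7/19 = 36.8%, outside 42.9–58.4% ✗; longest run = 3 ✓ — fails.
Primer 2 (24 nt, A=7 T=8 G=5 C=4): Tm = 64.9 + 41·(9 − 16.4)/24 = 52.3°C ✓; GC 9/24 = 37.5%, outside 42.9–58.4% ✗; longest run = 4 ✓ — fails.
Primer 3 (19 nt, A=6 T=5 G=4 C=4): Tm = 64.9 + 41·(8 − 16.4)/19 = 46.8°C ✓; GC 8/19 = 42.1%, outside 42.9–58.4% ✗; longest run = 3 ✓ — fails.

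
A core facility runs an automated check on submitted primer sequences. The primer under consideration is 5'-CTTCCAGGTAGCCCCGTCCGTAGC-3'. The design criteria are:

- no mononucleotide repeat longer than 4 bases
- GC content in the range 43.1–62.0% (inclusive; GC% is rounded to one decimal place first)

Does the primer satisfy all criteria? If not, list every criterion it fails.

Base counts: A=3, T=5, G=6, C=10 (length 24).
homopolymer run: longest run = 4 ✓
GC content: GC 16/24 = 66.7%, outside 43.1–62.0% ✗

Fails: GC content.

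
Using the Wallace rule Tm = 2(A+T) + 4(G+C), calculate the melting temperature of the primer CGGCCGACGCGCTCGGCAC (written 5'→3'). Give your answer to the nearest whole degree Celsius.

70°C

Base counts: A=2, T=1, G=7, C=9 (length 19).
Tm = 2·(2+1) + 4·(7+9) = 2·3 + 4·16 = 6 + 64 = 70°C.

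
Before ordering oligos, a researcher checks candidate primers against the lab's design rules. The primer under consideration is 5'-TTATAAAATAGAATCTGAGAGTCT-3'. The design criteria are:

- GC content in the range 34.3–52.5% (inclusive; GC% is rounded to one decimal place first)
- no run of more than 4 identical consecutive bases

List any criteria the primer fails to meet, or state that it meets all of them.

Fails: GC content.

Base counts: A=10, T=8, G=4, C=2 (length 24).
GC content: GC 6/24 = 25.0%, outside 34.3–52.5% ✗
homopolymer run: longest run = 4 ✓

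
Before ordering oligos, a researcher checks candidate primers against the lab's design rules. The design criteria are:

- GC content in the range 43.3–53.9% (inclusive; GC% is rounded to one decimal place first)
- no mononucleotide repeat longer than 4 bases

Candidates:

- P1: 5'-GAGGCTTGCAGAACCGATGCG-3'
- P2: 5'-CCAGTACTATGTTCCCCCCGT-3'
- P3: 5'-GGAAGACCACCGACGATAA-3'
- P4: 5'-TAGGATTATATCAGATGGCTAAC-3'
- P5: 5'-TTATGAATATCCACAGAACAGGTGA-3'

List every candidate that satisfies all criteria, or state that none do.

P1 (21 nt, A=5 T=3 G=8 C=5): GC 13/21 = 61.9%, outside 43.3–53.9% ✗; longest run = 2 ✓ — fails.
P2 (21 nt, A=3 T=6 G=3 C=9): GC 12/21 = 57.1%, outside 43.3–53.9% ✗; longest run = 6, exceeds 4 ✗ — fails.
P3 (19 nt, A=8 T=1 G=5 C=5): GC 10/19 = 52.6% ✓; longest run = 2 ✓ — passes.
P4 (23 nt, A=8 T=7 G=5 C=3): GC 8/23 = 34.8%, outside 43.3–53.9% ✗; longest run = 2 ✓ — fails.
P5 (25 nt, A=10 T=6 G=5 C=4): GC 9/25 = 36.0%, outside 43.3–53.9% ✗; longest run = 2 ✓ — fails.

P3 only.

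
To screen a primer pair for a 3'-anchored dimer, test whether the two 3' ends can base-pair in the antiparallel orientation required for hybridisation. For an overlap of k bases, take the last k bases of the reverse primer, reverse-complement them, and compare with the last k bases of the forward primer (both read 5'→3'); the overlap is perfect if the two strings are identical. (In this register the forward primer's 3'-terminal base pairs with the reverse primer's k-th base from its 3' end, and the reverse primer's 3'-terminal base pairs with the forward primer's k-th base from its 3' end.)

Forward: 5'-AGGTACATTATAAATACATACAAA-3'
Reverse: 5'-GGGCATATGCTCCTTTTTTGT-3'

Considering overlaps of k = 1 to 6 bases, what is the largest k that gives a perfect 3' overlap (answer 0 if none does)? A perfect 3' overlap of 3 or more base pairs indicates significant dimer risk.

Last 6 bases (5'→3') — forward …TACAAA, reverse …TTTTGT.
Reverse complement of the reverse primer's last 6 bases: ACAAAA; its first k bases are the reverse complement of the reverse primer's last k bases, so a perfect k-base overlap needs the forward primer's last k bases to equal them.
Comparing (forward last k vs required): k=1: A vs A ✓; k=2: AA vs AC ✗; k=3: AAA vs ACA ✗; k=4: CAAA vs ACAA ✗; k=5: ACAAA vs ACAAA ✓; k=6: TACAAA vs ACAAAA ✗.
Perfect overlaps at k = 1, 5; the largest is 5.

Longest perfect overlap: 5 complementary base pairs; significant dimer risk (threshold 3).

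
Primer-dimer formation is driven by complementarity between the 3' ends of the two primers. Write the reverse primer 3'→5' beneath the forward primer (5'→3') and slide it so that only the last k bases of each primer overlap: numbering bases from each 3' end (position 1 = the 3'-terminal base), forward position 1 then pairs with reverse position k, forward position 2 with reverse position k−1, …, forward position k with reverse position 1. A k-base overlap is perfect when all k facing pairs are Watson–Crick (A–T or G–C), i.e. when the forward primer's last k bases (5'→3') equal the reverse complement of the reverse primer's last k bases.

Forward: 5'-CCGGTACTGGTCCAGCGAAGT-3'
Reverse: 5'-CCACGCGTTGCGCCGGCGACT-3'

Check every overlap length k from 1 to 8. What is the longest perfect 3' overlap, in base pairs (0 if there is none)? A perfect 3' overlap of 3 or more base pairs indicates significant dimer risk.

Longest perfect overlap: 3 complementary base pairs; significant dimer risk (threshold 3).

Last 8 bases (5'→3') — forward …AGCGAAGT, reverse …CGGCGACT.
Reverse complement of the reverse primer's last 8 bases: AGTCGCCG; its first k bases are the reverse complement of the reverse primer's last k bases, so a perfect k-base overlap needs the forward primer's last k bases to equal them.
Comparing (forward last k vs required): k=1: T vs A ✗; k=2: GT vs AG ✗; k=3: AGT vs AGT ✓; k=4: AAGT vs AGTC ✗; k=5: GAAGT vs AGTCG ✗; k=6: CGAAGT vs AGTCGC ✗; k=7: GCGAAGT vs AGTCGCC ✗; k=8: AGCGAAGT vs AGTCGCCG ✗.
Only k = 3 is perfect, so the longest perfect 3' overlap is 3.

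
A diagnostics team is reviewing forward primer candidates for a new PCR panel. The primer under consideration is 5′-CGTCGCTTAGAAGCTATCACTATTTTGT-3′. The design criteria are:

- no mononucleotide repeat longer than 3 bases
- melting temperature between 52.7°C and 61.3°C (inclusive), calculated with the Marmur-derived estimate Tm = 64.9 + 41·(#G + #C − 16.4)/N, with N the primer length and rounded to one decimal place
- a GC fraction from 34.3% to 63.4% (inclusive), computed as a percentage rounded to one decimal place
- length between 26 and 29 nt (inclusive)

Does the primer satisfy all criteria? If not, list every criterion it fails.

Base counts: A=6, T=11, G=5, C=6 (length 28).
homopolymer run: longest run = 4, exceeds 3 ✗
Tm: Tm = 64.9 + 41·(11 − 16.4)/28 = 57.0°C ✓
GC content: GC 11/28 = 39.3% ✓
length: length 28 ✓

Fails: homopolymer run.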